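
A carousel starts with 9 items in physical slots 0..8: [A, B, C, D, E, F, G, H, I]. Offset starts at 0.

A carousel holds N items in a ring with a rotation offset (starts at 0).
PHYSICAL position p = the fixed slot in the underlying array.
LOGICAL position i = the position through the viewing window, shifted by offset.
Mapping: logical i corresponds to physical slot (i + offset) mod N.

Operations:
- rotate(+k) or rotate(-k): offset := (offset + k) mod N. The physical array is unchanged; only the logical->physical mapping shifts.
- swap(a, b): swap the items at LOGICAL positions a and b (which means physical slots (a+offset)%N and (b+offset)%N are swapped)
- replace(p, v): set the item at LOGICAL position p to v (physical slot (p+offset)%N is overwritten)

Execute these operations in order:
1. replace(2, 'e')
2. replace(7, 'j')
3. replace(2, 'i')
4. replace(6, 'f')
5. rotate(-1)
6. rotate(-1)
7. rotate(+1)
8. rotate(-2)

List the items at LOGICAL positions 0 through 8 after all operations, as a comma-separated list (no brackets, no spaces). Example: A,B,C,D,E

After op 1 (replace(2, 'e')): offset=0, physical=[A,B,e,D,E,F,G,H,I], logical=[A,B,e,D,E,F,G,H,I]
After op 2 (replace(7, 'j')): offset=0, physical=[A,B,e,D,E,F,G,j,I], logical=[A,B,e,D,E,F,G,j,I]
After op 3 (replace(2, 'i')): offset=0, physical=[A,B,i,D,E,F,G,j,I], logical=[A,B,i,D,E,F,G,j,I]
After op 4 (replace(6, 'f')): offset=0, physical=[A,B,i,D,E,F,f,j,I], logical=[A,B,i,D,E,F,f,j,I]
After op 5 (rotate(-1)): offset=8, physical=[A,B,i,D,E,F,f,j,I], logical=[I,A,B,i,D,E,F,f,j]
After op 6 (rotate(-1)): offset=7, physical=[A,B,i,D,E,F,f,j,I], logical=[j,I,A,B,i,D,E,F,f]
After op 7 (rotate(+1)): offset=8, physical=[A,B,i,D,E,F,f,j,I], logical=[I,A,B,i,D,E,F,f,j]
After op 8 (rotate(-2)): offset=6, physical=[A,B,i,D,E,F,f,j,I], logical=[f,j,I,A,B,i,D,E,F]

Answer: f,j,I,A,B,i,D,E,F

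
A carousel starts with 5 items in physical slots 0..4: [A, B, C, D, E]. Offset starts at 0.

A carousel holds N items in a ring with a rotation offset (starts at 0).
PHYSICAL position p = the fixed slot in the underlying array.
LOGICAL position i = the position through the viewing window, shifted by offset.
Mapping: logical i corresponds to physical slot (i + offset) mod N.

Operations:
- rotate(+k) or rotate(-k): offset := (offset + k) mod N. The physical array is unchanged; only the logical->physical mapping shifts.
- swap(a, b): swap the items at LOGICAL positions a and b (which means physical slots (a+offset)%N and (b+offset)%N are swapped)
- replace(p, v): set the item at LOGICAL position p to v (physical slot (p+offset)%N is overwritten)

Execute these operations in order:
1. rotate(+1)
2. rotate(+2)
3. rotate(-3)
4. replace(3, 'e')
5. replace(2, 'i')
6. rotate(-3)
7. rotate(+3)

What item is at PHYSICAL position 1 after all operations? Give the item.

After op 1 (rotate(+1)): offset=1, physical=[A,B,C,D,E], logical=[B,C,D,E,A]
After op 2 (rotate(+2)): offset=3, physical=[A,B,C,D,E], logical=[D,E,A,B,C]
After op 3 (rotate(-3)): offset=0, physical=[A,B,C,D,E], logical=[A,B,C,D,E]
After op 4 (replace(3, 'e')): offset=0, physical=[A,B,C,e,E], logical=[A,B,C,e,E]
After op 5 (replace(2, 'i')): offset=0, physical=[A,B,i,e,E], logical=[A,B,i,e,E]
After op 6 (rotate(-3)): offset=2, physical=[A,B,i,e,E], logical=[i,e,E,A,B]
After op 7 (rotate(+3)): offset=0, physical=[A,B,i,e,E], logical=[A,B,i,e,E]

Answer: B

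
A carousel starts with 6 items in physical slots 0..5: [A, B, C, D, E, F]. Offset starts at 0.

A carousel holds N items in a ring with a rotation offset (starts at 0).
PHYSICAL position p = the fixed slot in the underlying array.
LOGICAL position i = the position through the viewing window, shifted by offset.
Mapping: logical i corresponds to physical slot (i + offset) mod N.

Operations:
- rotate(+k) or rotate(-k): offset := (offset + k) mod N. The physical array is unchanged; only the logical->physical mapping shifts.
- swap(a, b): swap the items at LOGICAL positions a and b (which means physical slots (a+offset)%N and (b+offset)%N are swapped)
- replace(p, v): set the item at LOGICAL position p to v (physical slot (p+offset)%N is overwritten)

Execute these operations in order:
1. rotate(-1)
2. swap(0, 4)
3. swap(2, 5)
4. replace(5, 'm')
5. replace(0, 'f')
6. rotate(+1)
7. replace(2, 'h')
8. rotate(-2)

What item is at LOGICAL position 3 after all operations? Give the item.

Answer: E

Derivation:
After op 1 (rotate(-1)): offset=5, physical=[A,B,C,D,E,F], logical=[F,A,B,C,D,E]
After op 2 (swap(0, 4)): offset=5, physical=[A,B,C,F,E,D], logical=[D,A,B,C,F,E]
After op 3 (swap(2, 5)): offset=5, physical=[A,E,C,F,B,D], logical=[D,A,E,C,F,B]
After op 4 (replace(5, 'm')): offset=5, physical=[A,E,C,F,m,D], logical=[D,A,E,C,F,m]
After op 5 (replace(0, 'f')): offset=5, physical=[A,E,C,F,m,f], logical=[f,A,E,C,F,m]
After op 6 (rotate(+1)): offset=0, physical=[A,E,C,F,m,f], logical=[A,E,C,F,m,f]
After op 7 (replace(2, 'h')): offset=0, physical=[A,E,h,F,m,f], logical=[A,E,h,F,m,f]
After op 8 (rotate(-2)): offset=4, physical=[A,E,h,F,m,f], logical=[m,f,A,E,h,F]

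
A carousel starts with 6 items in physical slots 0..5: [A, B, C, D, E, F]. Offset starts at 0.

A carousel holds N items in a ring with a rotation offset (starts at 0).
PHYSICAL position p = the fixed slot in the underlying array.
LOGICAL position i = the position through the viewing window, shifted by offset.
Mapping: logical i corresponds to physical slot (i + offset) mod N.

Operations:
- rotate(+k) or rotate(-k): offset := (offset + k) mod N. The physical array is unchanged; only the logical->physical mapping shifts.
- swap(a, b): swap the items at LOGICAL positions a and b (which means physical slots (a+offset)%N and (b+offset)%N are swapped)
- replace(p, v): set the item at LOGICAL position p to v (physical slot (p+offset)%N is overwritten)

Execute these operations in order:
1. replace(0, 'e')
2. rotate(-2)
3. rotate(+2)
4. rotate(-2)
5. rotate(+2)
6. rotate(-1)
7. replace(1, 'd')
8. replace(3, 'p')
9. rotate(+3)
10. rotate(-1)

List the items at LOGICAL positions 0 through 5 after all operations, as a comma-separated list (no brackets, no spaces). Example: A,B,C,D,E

After op 1 (replace(0, 'e')): offset=0, physical=[e,B,C,D,E,F], logical=[e,B,C,D,E,F]
After op 2 (rotate(-2)): offset=4, physical=[e,B,C,D,E,F], logical=[E,F,e,B,C,D]
After op 3 (rotate(+2)): offset=0, physical=[e,B,C,D,E,F], logical=[e,B,C,D,E,F]
After op 4 (rotate(-2)): offset=4, physical=[e,B,C,D,E,F], logical=[E,F,e,B,C,D]
After op 5 (rotate(+2)): offset=0, physical=[e,B,C,D,E,F], logical=[e,B,C,D,E,F]
After op 6 (rotate(-1)): offset=5, physical=[e,B,C,D,E,F], logical=[F,e,B,C,D,E]
After op 7 (replace(1, 'd')): offset=5, physical=[d,B,C,D,E,F], logical=[F,d,B,C,D,E]
After op 8 (replace(3, 'p')): offset=5, physical=[d,B,p,D,E,F], logical=[F,d,B,p,D,E]
After op 9 (rotate(+3)): offset=2, physical=[d,B,p,D,E,F], logical=[p,D,E,F,d,B]
After op 10 (rotate(-1)): offset=1, physical=[d,B,p,D,E,F], logical=[B,p,D,E,F,d]

Answer: B,p,D,E,F,d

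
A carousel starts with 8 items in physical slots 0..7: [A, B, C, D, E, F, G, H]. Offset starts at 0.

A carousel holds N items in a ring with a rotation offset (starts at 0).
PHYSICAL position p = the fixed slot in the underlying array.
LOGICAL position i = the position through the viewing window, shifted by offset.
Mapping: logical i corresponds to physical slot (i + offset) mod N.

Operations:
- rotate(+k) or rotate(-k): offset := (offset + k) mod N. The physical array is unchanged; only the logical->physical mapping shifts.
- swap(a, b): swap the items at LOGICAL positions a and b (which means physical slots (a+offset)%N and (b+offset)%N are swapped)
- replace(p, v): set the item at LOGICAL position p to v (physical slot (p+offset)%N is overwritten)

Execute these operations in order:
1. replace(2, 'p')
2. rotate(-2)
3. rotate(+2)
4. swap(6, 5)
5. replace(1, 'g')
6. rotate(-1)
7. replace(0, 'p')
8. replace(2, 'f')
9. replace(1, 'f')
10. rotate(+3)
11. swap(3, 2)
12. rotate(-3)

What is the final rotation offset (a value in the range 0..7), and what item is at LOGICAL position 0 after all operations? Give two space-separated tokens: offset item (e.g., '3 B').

After op 1 (replace(2, 'p')): offset=0, physical=[A,B,p,D,E,F,G,H], logical=[A,B,p,D,E,F,G,H]
After op 2 (rotate(-2)): offset=6, physical=[A,B,p,D,E,F,G,H], logical=[G,H,A,B,p,D,E,F]
After op 3 (rotate(+2)): offset=0, physical=[A,B,p,D,E,F,G,H], logical=[A,B,p,D,E,F,G,H]
After op 4 (swap(6, 5)): offset=0, physical=[A,B,p,D,E,G,F,H], logical=[A,B,p,D,E,G,F,H]
After op 5 (replace(1, 'g')): offset=0, physical=[A,g,p,D,E,G,F,H], logical=[A,g,p,D,E,G,F,H]
After op 6 (rotate(-1)): offset=7, physical=[A,g,p,D,E,G,F,H], logical=[H,A,g,p,D,E,G,F]
After op 7 (replace(0, 'p')): offset=7, physical=[A,g,p,D,E,G,F,p], logical=[p,A,g,p,D,E,G,F]
After op 8 (replace(2, 'f')): offset=7, physical=[A,f,p,D,E,G,F,p], logical=[p,A,f,p,D,E,G,F]
After op 9 (replace(1, 'f')): offset=7, physical=[f,f,p,D,E,G,F,p], logical=[p,f,f,p,D,E,G,F]
After op 10 (rotate(+3)): offset=2, physical=[f,f,p,D,E,G,F,p], logical=[p,D,E,G,F,p,f,f]
After op 11 (swap(3, 2)): offset=2, physical=[f,f,p,D,G,E,F,p], logical=[p,D,G,E,F,p,f,f]
After op 12 (rotate(-3)): offset=7, physical=[f,f,p,D,G,E,F,p], logical=[p,f,f,p,D,G,E,F]

Answer: 7 p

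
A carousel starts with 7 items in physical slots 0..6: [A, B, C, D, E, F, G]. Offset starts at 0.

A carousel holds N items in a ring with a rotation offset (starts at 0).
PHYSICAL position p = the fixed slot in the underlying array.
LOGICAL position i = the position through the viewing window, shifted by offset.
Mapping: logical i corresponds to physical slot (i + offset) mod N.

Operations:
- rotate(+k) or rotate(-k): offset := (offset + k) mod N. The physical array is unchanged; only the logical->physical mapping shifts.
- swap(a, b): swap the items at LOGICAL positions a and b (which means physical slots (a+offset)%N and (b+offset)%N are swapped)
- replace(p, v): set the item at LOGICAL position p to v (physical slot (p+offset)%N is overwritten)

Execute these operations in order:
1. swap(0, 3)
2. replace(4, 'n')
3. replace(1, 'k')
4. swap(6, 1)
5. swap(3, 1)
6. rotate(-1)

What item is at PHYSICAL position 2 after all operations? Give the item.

Answer: C

Derivation:
After op 1 (swap(0, 3)): offset=0, physical=[D,B,C,A,E,F,G], logical=[D,B,C,A,E,F,G]
After op 2 (replace(4, 'n')): offset=0, physical=[D,B,C,A,n,F,G], logical=[D,B,C,A,n,F,G]
After op 3 (replace(1, 'k')): offset=0, physical=[D,k,C,A,n,F,G], logical=[D,k,C,A,n,F,G]
After op 4 (swap(6, 1)): offset=0, physical=[D,G,C,A,n,F,k], logical=[D,G,C,A,n,F,k]
After op 5 (swap(3, 1)): offset=0, physical=[D,A,C,G,n,F,k], logical=[D,A,C,G,n,F,k]
After op 6 (rotate(-1)): offset=6, physical=[D,A,C,G,n,F,k], logical=[k,D,A,C,G,n,F]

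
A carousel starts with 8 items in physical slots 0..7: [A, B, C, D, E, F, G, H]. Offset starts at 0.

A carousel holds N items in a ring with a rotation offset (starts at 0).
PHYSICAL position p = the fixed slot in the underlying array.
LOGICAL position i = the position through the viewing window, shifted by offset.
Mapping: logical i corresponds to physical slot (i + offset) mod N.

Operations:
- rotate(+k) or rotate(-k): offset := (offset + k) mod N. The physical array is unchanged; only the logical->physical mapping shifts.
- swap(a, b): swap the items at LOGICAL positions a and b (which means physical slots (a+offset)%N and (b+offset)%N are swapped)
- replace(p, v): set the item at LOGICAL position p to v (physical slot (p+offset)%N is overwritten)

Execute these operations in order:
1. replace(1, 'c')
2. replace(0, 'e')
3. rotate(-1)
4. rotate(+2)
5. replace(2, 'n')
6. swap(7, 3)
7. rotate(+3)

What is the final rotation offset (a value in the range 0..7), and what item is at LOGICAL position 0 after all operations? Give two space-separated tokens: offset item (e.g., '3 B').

Answer: 4 e

Derivation:
After op 1 (replace(1, 'c')): offset=0, physical=[A,c,C,D,E,F,G,H], logical=[A,c,C,D,E,F,G,H]
After op 2 (replace(0, 'e')): offset=0, physical=[e,c,C,D,E,F,G,H], logical=[e,c,C,D,E,F,G,H]
After op 3 (rotate(-1)): offset=7, physical=[e,c,C,D,E,F,G,H], logical=[H,e,c,C,D,E,F,G]
After op 4 (rotate(+2)): offset=1, physical=[e,c,C,D,E,F,G,H], logical=[c,C,D,E,F,G,H,e]
After op 5 (replace(2, 'n')): offset=1, physical=[e,c,C,n,E,F,G,H], logical=[c,C,n,E,F,G,H,e]
After op 6 (swap(7, 3)): offset=1, physical=[E,c,C,n,e,F,G,H], logical=[c,C,n,e,F,G,H,E]
After op 7 (rotate(+3)): offset=4, physical=[E,c,C,n,e,F,G,H], logical=[e,F,G,H,E,c,C,n]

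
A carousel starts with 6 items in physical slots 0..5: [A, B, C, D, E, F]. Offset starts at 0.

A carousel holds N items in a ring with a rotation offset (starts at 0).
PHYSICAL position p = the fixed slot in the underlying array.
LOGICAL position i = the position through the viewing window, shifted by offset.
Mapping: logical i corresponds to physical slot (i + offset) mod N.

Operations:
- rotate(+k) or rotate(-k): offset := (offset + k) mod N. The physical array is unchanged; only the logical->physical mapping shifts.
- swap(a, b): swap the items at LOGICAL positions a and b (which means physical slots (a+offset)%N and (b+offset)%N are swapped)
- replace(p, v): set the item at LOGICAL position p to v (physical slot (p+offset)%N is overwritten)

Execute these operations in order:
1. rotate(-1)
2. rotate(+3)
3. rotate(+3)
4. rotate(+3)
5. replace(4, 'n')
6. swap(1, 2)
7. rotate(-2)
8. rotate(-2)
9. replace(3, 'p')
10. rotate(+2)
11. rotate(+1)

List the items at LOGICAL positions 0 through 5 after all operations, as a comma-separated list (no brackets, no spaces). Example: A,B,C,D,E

Answer: p,C,E,D,F,n

Derivation:
After op 1 (rotate(-1)): offset=5, physical=[A,B,C,D,E,F], logical=[F,A,B,C,D,E]
After op 2 (rotate(+3)): offset=2, physical=[A,B,C,D,E,F], logical=[C,D,E,F,A,B]
After op 3 (rotate(+3)): offset=5, physical=[A,B,C,D,E,F], logical=[F,A,B,C,D,E]
After op 4 (rotate(+3)): offset=2, physical=[A,B,C,D,E,F], logical=[C,D,E,F,A,B]
After op 5 (replace(4, 'n')): offset=2, physical=[n,B,C,D,E,F], logical=[C,D,E,F,n,B]
After op 6 (swap(1, 2)): offset=2, physical=[n,B,C,E,D,F], logical=[C,E,D,F,n,B]
After op 7 (rotate(-2)): offset=0, physical=[n,B,C,E,D,F], logical=[n,B,C,E,D,F]
After op 8 (rotate(-2)): offset=4, physical=[n,B,C,E,D,F], logical=[D,F,n,B,C,E]
After op 9 (replace(3, 'p')): offset=4, physical=[n,p,C,E,D,F], logical=[D,F,n,p,C,E]
After op 10 (rotate(+2)): offset=0, physical=[n,p,C,E,D,F], logical=[n,p,C,E,D,F]
After op 11 (rotate(+1)): offset=1, physical=[n,p,C,E,D,F], logical=[p,C,E,D,F,n]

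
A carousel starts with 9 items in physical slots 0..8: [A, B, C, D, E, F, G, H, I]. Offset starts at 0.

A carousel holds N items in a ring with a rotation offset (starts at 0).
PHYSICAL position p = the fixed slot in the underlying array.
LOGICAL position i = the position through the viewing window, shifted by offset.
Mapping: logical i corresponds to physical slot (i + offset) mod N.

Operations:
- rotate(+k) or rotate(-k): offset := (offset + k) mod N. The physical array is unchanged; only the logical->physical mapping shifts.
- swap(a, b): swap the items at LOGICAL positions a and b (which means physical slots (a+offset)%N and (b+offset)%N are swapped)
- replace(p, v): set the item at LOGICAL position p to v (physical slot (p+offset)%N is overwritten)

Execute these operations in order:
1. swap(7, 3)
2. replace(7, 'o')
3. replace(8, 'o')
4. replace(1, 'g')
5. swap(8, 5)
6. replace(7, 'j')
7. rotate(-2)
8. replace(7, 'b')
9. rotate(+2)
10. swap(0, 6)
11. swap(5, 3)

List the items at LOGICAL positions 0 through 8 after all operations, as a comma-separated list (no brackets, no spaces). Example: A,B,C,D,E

After op 1 (swap(7, 3)): offset=0, physical=[A,B,C,H,E,F,G,D,I], logical=[A,B,C,H,E,F,G,D,I]
After op 2 (replace(7, 'o')): offset=0, physical=[A,B,C,H,E,F,G,o,I], logical=[A,B,C,H,E,F,G,o,I]
After op 3 (replace(8, 'o')): offset=0, physical=[A,B,C,H,E,F,G,o,o], logical=[A,B,C,H,E,F,G,o,o]
After op 4 (replace(1, 'g')): offset=0, physical=[A,g,C,H,E,F,G,o,o], logical=[A,g,C,H,E,F,G,o,o]
After op 5 (swap(8, 5)): offset=0, physical=[A,g,C,H,E,o,G,o,F], logical=[A,g,C,H,E,o,G,o,F]
After op 6 (replace(7, 'j')): offset=0, physical=[A,g,C,H,E,o,G,j,F], logical=[A,g,C,H,E,o,G,j,F]
After op 7 (rotate(-2)): offset=7, physical=[A,g,C,H,E,o,G,j,F], logical=[j,F,A,g,C,H,E,o,G]
After op 8 (replace(7, 'b')): offset=7, physical=[A,g,C,H,E,b,G,j,F], logical=[j,F,A,g,C,H,E,b,G]
After op 9 (rotate(+2)): offset=0, physical=[A,g,C,H,E,b,G,j,F], logical=[A,g,C,H,E,b,G,j,F]
After op 10 (swap(0, 6)): offset=0, physical=[G,g,C,H,E,b,A,j,F], logical=[G,g,C,H,E,b,A,j,F]
After op 11 (swap(5, 3)): offset=0, physical=[G,g,C,b,E,H,A,j,F], logical=[G,g,C,b,E,H,A,j,F]

Answer: G,g,C,b,E,H,A,j,F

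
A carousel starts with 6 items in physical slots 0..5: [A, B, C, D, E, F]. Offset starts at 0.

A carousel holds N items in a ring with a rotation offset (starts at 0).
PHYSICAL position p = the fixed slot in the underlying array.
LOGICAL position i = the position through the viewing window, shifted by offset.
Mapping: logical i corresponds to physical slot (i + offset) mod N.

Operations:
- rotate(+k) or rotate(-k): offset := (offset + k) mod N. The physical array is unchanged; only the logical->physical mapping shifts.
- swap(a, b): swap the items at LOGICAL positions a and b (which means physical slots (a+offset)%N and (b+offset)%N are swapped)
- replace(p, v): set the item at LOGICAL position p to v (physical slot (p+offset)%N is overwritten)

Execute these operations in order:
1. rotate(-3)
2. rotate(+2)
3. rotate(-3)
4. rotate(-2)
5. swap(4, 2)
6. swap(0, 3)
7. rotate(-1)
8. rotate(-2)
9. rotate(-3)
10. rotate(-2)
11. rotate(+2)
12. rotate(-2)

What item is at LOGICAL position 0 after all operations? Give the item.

After op 1 (rotate(-3)): offset=3, physical=[A,B,C,D,E,F], logical=[D,E,F,A,B,C]
After op 2 (rotate(+2)): offset=5, physical=[A,B,C,D,E,F], logical=[F,A,B,C,D,E]
After op 3 (rotate(-3)): offset=2, physical=[A,B,C,D,E,F], logical=[C,D,E,F,A,B]
After op 4 (rotate(-2)): offset=0, physical=[A,B,C,D,E,F], logical=[A,B,C,D,E,F]
After op 5 (swap(4, 2)): offset=0, physical=[A,B,E,D,C,F], logical=[A,B,E,D,C,F]
After op 6 (swap(0, 3)): offset=0, physical=[D,B,E,A,C,F], logical=[D,B,E,A,C,F]
After op 7 (rotate(-1)): offset=5, physical=[D,B,E,A,C,F], logical=[F,D,B,E,A,C]
After op 8 (rotate(-2)): offset=3, physical=[D,B,E,A,C,F], logical=[A,C,F,D,B,E]
After op 9 (rotate(-3)): offset=0, physical=[D,B,E,A,C,F], logical=[D,B,E,A,C,F]
After op 10 (rotate(-2)): offset=4, physical=[D,B,E,A,C,F], logical=[C,F,D,B,E,A]
After op 11 (rotate(+2)): offset=0, physical=[D,B,E,A,C,F], logical=[D,B,E,A,C,F]
After op 12 (rotate(-2)): offset=4, physical=[D,B,E,A,C,F], logical=[C,F,D,B,E,A]

Answer: C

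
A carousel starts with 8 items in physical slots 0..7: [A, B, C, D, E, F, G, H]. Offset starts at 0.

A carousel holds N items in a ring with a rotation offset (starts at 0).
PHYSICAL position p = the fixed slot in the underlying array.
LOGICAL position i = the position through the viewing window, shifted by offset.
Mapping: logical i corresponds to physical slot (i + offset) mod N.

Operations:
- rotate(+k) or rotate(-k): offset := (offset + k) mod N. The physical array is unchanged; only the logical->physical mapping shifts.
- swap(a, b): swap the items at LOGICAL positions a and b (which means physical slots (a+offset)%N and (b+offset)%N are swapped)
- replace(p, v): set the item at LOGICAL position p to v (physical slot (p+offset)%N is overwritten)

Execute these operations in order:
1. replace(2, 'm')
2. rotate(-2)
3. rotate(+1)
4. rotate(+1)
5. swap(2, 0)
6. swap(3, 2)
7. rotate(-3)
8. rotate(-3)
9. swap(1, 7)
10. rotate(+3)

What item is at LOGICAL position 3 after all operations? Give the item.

Answer: m

Derivation:
After op 1 (replace(2, 'm')): offset=0, physical=[A,B,m,D,E,F,G,H], logical=[A,B,m,D,E,F,G,H]
After op 2 (rotate(-2)): offset=6, physical=[A,B,m,D,E,F,G,H], logical=[G,H,A,B,m,D,E,F]
After op 3 (rotate(+1)): offset=7, physical=[A,B,m,D,E,F,G,H], logical=[H,A,B,m,D,E,F,G]
After op 4 (rotate(+1)): offset=0, physical=[A,B,m,D,E,F,G,H], logical=[A,B,m,D,E,F,G,H]
After op 5 (swap(2, 0)): offset=0, physical=[m,B,A,D,E,F,G,H], logical=[m,B,A,D,E,F,G,H]
After op 6 (swap(3, 2)): offset=0, physical=[m,B,D,A,E,F,G,H], logical=[m,B,D,A,E,F,G,H]
After op 7 (rotate(-3)): offset=5, physical=[m,B,D,A,E,F,G,H], logical=[F,G,H,m,B,D,A,E]
After op 8 (rotate(-3)): offset=2, physical=[m,B,D,A,E,F,G,H], logical=[D,A,E,F,G,H,m,B]
After op 9 (swap(1, 7)): offset=2, physical=[m,A,D,B,E,F,G,H], logical=[D,B,E,F,G,H,m,A]
After op 10 (rotate(+3)): offset=5, physical=[m,A,D,B,E,F,G,H], logical=[F,G,H,m,A,D,B,E]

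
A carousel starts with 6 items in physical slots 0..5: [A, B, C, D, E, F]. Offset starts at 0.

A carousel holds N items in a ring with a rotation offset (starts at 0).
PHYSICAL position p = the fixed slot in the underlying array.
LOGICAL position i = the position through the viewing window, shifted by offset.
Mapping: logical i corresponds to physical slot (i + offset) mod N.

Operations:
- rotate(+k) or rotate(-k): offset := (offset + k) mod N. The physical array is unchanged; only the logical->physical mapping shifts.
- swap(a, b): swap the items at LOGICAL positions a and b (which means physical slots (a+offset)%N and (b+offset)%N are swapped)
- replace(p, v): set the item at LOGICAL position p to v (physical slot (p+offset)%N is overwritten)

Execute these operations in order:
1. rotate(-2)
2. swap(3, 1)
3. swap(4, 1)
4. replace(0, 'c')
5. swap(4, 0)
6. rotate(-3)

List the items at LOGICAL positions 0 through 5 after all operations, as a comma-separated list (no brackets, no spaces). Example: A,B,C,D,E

Answer: F,c,D,B,C,A

Derivation:
After op 1 (rotate(-2)): offset=4, physical=[A,B,C,D,E,F], logical=[E,F,A,B,C,D]
After op 2 (swap(3, 1)): offset=4, physical=[A,F,C,D,E,B], logical=[E,B,A,F,C,D]
After op 3 (swap(4, 1)): offset=4, physical=[A,F,B,D,E,C], logical=[E,C,A,F,B,D]
After op 4 (replace(0, 'c')): offset=4, physical=[A,F,B,D,c,C], logical=[c,C,A,F,B,D]
After op 5 (swap(4, 0)): offset=4, physical=[A,F,c,D,B,C], logical=[B,C,A,F,c,D]
After op 6 (rotate(-3)): offset=1, physical=[A,F,c,D,B,C], logical=[F,c,D,B,C,A]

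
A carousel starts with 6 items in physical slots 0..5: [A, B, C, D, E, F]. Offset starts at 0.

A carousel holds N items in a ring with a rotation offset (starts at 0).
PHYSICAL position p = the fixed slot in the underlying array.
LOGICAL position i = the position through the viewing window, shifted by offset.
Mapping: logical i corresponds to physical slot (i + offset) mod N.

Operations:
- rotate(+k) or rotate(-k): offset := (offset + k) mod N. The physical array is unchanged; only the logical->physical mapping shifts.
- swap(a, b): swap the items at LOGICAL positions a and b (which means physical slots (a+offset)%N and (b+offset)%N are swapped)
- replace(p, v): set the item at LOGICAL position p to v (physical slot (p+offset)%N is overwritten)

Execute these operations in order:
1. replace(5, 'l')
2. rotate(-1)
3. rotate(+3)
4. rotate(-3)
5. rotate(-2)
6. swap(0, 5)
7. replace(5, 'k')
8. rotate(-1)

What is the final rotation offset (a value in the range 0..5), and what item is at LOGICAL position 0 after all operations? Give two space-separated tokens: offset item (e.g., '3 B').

After op 1 (replace(5, 'l')): offset=0, physical=[A,B,C,D,E,l], logical=[A,B,C,D,E,l]
After op 2 (rotate(-1)): offset=5, physical=[A,B,C,D,E,l], logical=[l,A,B,C,D,E]
After op 3 (rotate(+3)): offset=2, physical=[A,B,C,D,E,l], logical=[C,D,E,l,A,B]
After op 4 (rotate(-3)): offset=5, physical=[A,B,C,D,E,l], logical=[l,A,B,C,D,E]
After op 5 (rotate(-2)): offset=3, physical=[A,B,C,D,E,l], logical=[D,E,l,A,B,C]
After op 6 (swap(0, 5)): offset=3, physical=[A,B,D,C,E,l], logical=[C,E,l,A,B,D]
After op 7 (replace(5, 'k')): offset=3, physical=[A,B,k,C,E,l], logical=[C,E,l,A,B,k]
After op 8 (rotate(-1)): offset=2, physical=[A,B,k,C,E,l], logical=[k,C,E,l,A,B]

Answer: 2 k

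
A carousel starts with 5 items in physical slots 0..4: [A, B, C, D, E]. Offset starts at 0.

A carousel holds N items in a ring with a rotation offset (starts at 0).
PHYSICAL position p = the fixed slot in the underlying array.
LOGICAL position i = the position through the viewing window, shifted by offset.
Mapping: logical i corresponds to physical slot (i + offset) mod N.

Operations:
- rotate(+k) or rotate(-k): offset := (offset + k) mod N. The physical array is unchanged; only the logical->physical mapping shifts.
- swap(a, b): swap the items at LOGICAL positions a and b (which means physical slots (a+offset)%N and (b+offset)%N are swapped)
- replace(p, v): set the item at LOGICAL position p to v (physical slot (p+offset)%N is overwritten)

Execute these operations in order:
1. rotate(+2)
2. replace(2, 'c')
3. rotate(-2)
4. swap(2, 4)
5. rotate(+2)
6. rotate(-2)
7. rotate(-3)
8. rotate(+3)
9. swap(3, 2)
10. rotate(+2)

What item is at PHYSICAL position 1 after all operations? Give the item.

Answer: B

Derivation:
After op 1 (rotate(+2)): offset=2, physical=[A,B,C,D,E], logical=[C,D,E,A,B]
After op 2 (replace(2, 'c')): offset=2, physical=[A,B,C,D,c], logical=[C,D,c,A,B]
After op 3 (rotate(-2)): offset=0, physical=[A,B,C,D,c], logical=[A,B,C,D,c]
After op 4 (swap(2, 4)): offset=0, physical=[A,B,c,D,C], logical=[A,B,c,D,C]
After op 5 (rotate(+2)): offset=2, physical=[A,B,c,D,C], logical=[c,D,C,A,B]
After op 6 (rotate(-2)): offset=0, physical=[A,B,c,D,C], logical=[A,B,c,D,C]
After op 7 (rotate(-3)): offset=2, physical=[A,B,c,D,C], logical=[c,D,C,A,B]
After op 8 (rotate(+3)): offset=0, physical=[A,B,c,D,C], logical=[A,B,c,D,C]
After op 9 (swap(3, 2)): offset=0, physical=[A,B,D,c,C], logical=[A,B,D,c,C]
After op 10 (rotate(+2)): offset=2, physical=[A,B,D,c,C], logical=[D,c,C,A,B]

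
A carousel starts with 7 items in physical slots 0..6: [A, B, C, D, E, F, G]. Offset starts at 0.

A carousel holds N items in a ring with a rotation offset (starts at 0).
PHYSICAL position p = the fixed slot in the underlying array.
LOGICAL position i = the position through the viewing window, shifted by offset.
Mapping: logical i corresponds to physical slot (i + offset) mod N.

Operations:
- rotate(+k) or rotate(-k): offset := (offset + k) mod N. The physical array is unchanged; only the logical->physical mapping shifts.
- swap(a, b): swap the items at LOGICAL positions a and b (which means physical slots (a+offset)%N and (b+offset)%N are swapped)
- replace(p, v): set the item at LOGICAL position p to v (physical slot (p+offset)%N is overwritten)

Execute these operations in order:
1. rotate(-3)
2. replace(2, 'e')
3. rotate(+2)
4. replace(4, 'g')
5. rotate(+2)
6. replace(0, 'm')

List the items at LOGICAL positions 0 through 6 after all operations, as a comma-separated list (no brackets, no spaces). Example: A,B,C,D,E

After op 1 (rotate(-3)): offset=4, physical=[A,B,C,D,E,F,G], logical=[E,F,G,A,B,C,D]
After op 2 (replace(2, 'e')): offset=4, physical=[A,B,C,D,E,F,e], logical=[E,F,e,A,B,C,D]
After op 3 (rotate(+2)): offset=6, physical=[A,B,C,D,E,F,e], logical=[e,A,B,C,D,E,F]
After op 4 (replace(4, 'g')): offset=6, physical=[A,B,C,g,E,F,e], logical=[e,A,B,C,g,E,F]
After op 5 (rotate(+2)): offset=1, physical=[A,B,C,g,E,F,e], logical=[B,C,g,E,F,e,A]
After op 6 (replace(0, 'm')): offset=1, physical=[A,m,C,g,E,F,e], logical=[m,C,g,E,F,e,A]

Answer: m,C,g,E,F,e,A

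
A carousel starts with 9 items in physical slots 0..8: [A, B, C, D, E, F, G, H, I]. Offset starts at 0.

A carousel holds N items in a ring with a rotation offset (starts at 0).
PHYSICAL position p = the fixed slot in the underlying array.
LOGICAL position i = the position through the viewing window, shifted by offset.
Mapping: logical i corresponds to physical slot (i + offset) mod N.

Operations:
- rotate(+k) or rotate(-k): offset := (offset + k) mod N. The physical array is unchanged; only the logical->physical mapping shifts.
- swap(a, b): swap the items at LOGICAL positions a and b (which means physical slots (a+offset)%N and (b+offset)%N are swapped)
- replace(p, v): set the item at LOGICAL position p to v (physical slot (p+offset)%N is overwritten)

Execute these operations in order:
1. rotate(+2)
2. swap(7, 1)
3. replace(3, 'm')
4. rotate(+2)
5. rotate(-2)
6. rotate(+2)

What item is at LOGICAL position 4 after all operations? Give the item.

After op 1 (rotate(+2)): offset=2, physical=[A,B,C,D,E,F,G,H,I], logical=[C,D,E,F,G,H,I,A,B]
After op 2 (swap(7, 1)): offset=2, physical=[D,B,C,A,E,F,G,H,I], logical=[C,A,E,F,G,H,I,D,B]
After op 3 (replace(3, 'm')): offset=2, physical=[D,B,C,A,E,m,G,H,I], logical=[C,A,E,m,G,H,I,D,B]
After op 4 (rotate(+2)): offset=4, physical=[D,B,C,A,E,m,G,H,I], logical=[E,m,G,H,I,D,B,C,A]
After op 5 (rotate(-2)): offset=2, physical=[D,B,C,A,E,m,G,H,I], logical=[C,A,E,m,G,H,I,D,B]
After op 6 (rotate(+2)): offset=4, physical=[D,B,C,A,E,m,G,H,I], logical=[E,m,G,H,I,D,B,C,A]

Answer: I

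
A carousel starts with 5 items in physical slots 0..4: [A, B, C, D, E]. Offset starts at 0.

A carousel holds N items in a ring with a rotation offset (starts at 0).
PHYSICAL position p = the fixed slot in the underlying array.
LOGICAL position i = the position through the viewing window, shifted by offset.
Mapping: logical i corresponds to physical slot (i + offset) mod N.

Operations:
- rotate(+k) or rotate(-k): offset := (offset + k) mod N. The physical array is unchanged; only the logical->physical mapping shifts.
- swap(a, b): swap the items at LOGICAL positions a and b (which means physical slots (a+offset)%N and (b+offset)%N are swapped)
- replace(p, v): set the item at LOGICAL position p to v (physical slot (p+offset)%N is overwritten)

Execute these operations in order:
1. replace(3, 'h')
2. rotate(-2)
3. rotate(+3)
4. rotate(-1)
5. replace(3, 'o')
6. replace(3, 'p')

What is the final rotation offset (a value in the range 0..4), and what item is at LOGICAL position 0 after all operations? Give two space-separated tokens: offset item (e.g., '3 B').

Answer: 0 A

Derivation:
After op 1 (replace(3, 'h')): offset=0, physical=[A,B,C,h,E], logical=[A,B,C,h,E]
After op 2 (rotate(-2)): offset=3, physical=[A,B,C,h,E], logical=[h,E,A,B,C]
After op 3 (rotate(+3)): offset=1, physical=[A,B,C,h,E], logical=[B,C,h,E,A]
After op 4 (rotate(-1)): offset=0, physical=[A,B,C,h,E], logical=[A,B,C,h,E]
After op 5 (replace(3, 'o')): offset=0, physical=[A,B,C,o,E], logical=[A,B,C,o,E]
After op 6 (replace(3, 'p')): offset=0, physical=[A,B,C,p,E], logical=[A,B,C,p,E]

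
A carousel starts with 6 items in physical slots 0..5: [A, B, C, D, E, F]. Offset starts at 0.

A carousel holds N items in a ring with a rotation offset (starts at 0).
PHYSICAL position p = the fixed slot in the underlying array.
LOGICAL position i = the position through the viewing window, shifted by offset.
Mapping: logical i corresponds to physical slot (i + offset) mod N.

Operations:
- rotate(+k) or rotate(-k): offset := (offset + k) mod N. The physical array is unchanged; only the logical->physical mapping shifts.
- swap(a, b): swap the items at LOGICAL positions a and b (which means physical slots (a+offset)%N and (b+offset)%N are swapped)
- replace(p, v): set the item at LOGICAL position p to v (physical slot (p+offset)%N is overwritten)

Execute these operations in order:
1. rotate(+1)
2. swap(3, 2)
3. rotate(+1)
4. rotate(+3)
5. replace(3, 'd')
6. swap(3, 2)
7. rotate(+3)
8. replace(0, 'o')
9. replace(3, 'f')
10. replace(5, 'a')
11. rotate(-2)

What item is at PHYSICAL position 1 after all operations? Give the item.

Answer: a

Derivation:
After op 1 (rotate(+1)): offset=1, physical=[A,B,C,D,E,F], logical=[B,C,D,E,F,A]
After op 2 (swap(3, 2)): offset=1, physical=[A,B,C,E,D,F], logical=[B,C,E,D,F,A]
After op 3 (rotate(+1)): offset=2, physical=[A,B,C,E,D,F], logical=[C,E,D,F,A,B]
After op 4 (rotate(+3)): offset=5, physical=[A,B,C,E,D,F], logical=[F,A,B,C,E,D]
After op 5 (replace(3, 'd')): offset=5, physical=[A,B,d,E,D,F], logical=[F,A,B,d,E,D]
After op 6 (swap(3, 2)): offset=5, physical=[A,d,B,E,D,F], logical=[F,A,d,B,E,D]
After op 7 (rotate(+3)): offset=2, physical=[A,d,B,E,D,F], logical=[B,E,D,F,A,d]
After op 8 (replace(0, 'o')): offset=2, physical=[A,d,o,E,D,F], logical=[o,E,D,F,A,d]
After op 9 (replace(3, 'f')): offset=2, physical=[A,d,o,E,D,f], logical=[o,E,D,f,A,d]
After op 10 (replace(5, 'a')): offset=2, physical=[A,a,o,E,D,f], logical=[o,E,D,f,A,a]
After op 11 (rotate(-2)): offset=0, physical=[A,a,o,E,D,f], logical=[A,a,o,E,D,f]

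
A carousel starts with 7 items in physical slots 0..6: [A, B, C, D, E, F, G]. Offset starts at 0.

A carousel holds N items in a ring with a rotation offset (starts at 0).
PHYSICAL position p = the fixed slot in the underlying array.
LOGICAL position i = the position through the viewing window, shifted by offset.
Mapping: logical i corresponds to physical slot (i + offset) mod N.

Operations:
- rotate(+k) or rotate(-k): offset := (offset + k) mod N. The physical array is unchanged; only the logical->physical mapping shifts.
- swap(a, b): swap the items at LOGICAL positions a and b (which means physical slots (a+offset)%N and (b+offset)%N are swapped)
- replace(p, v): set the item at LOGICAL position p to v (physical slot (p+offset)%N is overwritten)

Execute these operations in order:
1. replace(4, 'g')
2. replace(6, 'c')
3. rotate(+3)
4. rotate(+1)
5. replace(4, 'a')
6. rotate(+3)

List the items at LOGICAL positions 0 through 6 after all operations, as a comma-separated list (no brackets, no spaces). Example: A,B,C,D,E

After op 1 (replace(4, 'g')): offset=0, physical=[A,B,C,D,g,F,G], logical=[A,B,C,D,g,F,G]
After op 2 (replace(6, 'c')): offset=0, physical=[A,B,C,D,g,F,c], logical=[A,B,C,D,g,F,c]
After op 3 (rotate(+3)): offset=3, physical=[A,B,C,D,g,F,c], logical=[D,g,F,c,A,B,C]
After op 4 (rotate(+1)): offset=4, physical=[A,B,C,D,g,F,c], logical=[g,F,c,A,B,C,D]
After op 5 (replace(4, 'a')): offset=4, physical=[A,a,C,D,g,F,c], logical=[g,F,c,A,a,C,D]
After op 6 (rotate(+3)): offset=0, physical=[A,a,C,D,g,F,c], logical=[A,a,C,D,g,F,c]

Answer: A,a,C,D,g,F,c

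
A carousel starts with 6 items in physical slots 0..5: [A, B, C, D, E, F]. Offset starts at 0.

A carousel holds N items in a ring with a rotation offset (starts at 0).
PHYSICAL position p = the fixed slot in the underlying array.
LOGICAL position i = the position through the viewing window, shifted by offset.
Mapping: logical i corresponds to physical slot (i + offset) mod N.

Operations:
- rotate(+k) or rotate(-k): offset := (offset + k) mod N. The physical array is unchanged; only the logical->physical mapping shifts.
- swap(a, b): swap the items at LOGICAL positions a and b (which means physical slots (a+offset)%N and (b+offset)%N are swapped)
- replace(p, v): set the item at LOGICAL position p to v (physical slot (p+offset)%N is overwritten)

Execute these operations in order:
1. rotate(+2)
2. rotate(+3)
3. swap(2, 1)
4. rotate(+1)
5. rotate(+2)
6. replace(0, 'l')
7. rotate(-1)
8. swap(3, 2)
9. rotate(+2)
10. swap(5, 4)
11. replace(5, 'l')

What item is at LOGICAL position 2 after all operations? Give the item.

Answer: F

Derivation:
After op 1 (rotate(+2)): offset=2, physical=[A,B,C,D,E,F], logical=[C,D,E,F,A,B]
After op 2 (rotate(+3)): offset=5, physical=[A,B,C,D,E,F], logical=[F,A,B,C,D,E]
After op 3 (swap(2, 1)): offset=5, physical=[B,A,C,D,E,F], logical=[F,B,A,C,D,E]
After op 4 (rotate(+1)): offset=0, physical=[B,A,C,D,E,F], logical=[B,A,C,D,E,F]
After op 5 (rotate(+2)): offset=2, physical=[B,A,C,D,E,F], logical=[C,D,E,F,B,A]
After op 6 (replace(0, 'l')): offset=2, physical=[B,A,l,D,E,F], logical=[l,D,E,F,B,A]
After op 7 (rotate(-1)): offset=1, physical=[B,A,l,D,E,F], logical=[A,l,D,E,F,B]
After op 8 (swap(3, 2)): offset=1, physical=[B,A,l,E,D,F], logical=[A,l,E,D,F,B]
After op 9 (rotate(+2)): offset=3, physical=[B,A,l,E,D,F], logical=[E,D,F,B,A,l]
After op 10 (swap(5, 4)): offset=3, physical=[B,l,A,E,D,F], logical=[E,D,F,B,l,A]
After op 11 (replace(5, 'l')): offset=3, physical=[B,l,l,E,D,F], logical=[E,D,F,B,l,l]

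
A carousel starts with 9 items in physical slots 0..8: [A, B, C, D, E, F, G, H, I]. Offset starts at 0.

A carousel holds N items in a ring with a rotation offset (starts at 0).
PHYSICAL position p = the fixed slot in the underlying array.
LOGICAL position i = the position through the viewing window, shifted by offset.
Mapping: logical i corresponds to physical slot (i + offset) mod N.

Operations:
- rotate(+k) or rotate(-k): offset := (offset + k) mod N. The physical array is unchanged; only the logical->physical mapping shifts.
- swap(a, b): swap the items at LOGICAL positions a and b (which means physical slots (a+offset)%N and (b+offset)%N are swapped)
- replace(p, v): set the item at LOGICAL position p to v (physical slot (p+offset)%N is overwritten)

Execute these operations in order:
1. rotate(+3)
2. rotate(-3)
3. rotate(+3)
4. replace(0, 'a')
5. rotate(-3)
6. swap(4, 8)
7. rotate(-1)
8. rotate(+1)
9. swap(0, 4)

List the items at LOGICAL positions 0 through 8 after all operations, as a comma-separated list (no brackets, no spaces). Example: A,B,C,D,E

After op 1 (rotate(+3)): offset=3, physical=[A,B,C,D,E,F,G,H,I], logical=[D,E,F,G,H,I,A,B,C]
After op 2 (rotate(-3)): offset=0, physical=[A,B,C,D,E,F,G,H,I], logical=[A,B,C,D,E,F,G,H,I]
After op 3 (rotate(+3)): offset=3, physical=[A,B,C,D,E,F,G,H,I], logical=[D,E,F,G,H,I,A,B,C]
After op 4 (replace(0, 'a')): offset=3, physical=[A,B,C,a,E,F,G,H,I], logical=[a,E,F,G,H,I,A,B,C]
After op 5 (rotate(-3)): offset=0, physical=[A,B,C,a,E,F,G,H,I], logical=[A,B,C,a,E,F,G,H,I]
After op 6 (swap(4, 8)): offset=0, physical=[A,B,C,a,I,F,G,H,E], logical=[A,B,C,a,I,F,G,H,E]
After op 7 (rotate(-1)): offset=8, physical=[A,B,C,a,I,F,G,H,E], logical=[E,A,B,C,a,I,F,G,H]
After op 8 (rotate(+1)): offset=0, physical=[A,B,C,a,I,F,G,H,E], logical=[A,B,C,a,I,F,G,H,E]
After op 9 (swap(0, 4)): offset=0, physical=[I,B,C,a,A,F,G,H,E], logical=[I,B,C,a,A,F,G,H,E]

Answer: I,B,C,a,A,F,G,H,E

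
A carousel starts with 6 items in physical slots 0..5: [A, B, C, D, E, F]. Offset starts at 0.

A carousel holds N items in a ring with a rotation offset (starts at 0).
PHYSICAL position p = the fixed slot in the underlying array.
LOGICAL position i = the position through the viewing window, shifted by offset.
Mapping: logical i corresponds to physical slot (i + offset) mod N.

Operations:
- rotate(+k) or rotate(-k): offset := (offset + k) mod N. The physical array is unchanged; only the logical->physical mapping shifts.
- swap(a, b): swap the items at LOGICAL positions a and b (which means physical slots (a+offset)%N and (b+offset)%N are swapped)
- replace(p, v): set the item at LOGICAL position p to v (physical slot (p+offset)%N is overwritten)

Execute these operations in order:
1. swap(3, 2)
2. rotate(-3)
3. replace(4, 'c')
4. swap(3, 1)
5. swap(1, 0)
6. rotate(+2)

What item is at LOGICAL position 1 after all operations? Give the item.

After op 1 (swap(3, 2)): offset=0, physical=[A,B,D,C,E,F], logical=[A,B,D,C,E,F]
After op 2 (rotate(-3)): offset=3, physical=[A,B,D,C,E,F], logical=[C,E,F,A,B,D]
After op 3 (replace(4, 'c')): offset=3, physical=[A,c,D,C,E,F], logical=[C,E,F,A,c,D]
After op 4 (swap(3, 1)): offset=3, physical=[E,c,D,C,A,F], logical=[C,A,F,E,c,D]
After op 5 (swap(1, 0)): offset=3, physical=[E,c,D,A,C,F], logical=[A,C,F,E,c,D]
After op 6 (rotate(+2)): offset=5, physical=[E,c,D,A,C,F], logical=[F,E,c,D,A,C]

Answer: E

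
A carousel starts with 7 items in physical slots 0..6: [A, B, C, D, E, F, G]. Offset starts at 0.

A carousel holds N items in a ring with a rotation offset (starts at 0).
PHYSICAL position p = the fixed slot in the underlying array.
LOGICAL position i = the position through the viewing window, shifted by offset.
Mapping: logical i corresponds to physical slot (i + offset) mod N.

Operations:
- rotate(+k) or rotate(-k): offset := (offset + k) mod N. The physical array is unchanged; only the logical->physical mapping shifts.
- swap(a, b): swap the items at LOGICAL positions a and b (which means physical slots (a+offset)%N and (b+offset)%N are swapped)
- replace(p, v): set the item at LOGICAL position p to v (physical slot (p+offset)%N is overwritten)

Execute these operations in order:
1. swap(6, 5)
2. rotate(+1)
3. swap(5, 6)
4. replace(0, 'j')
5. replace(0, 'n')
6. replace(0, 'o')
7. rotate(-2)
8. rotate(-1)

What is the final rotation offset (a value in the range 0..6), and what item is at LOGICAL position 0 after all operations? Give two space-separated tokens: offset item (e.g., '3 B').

After op 1 (swap(6, 5)): offset=0, physical=[A,B,C,D,E,G,F], logical=[A,B,C,D,E,G,F]
After op 2 (rotate(+1)): offset=1, physical=[A,B,C,D,E,G,F], logical=[B,C,D,E,G,F,A]
After op 3 (swap(5, 6)): offset=1, physical=[F,B,C,D,E,G,A], logical=[B,C,D,E,G,A,F]
After op 4 (replace(0, 'j')): offset=1, physical=[F,j,C,D,E,G,A], logical=[j,C,D,E,G,A,F]
After op 5 (replace(0, 'n')): offset=1, physical=[F,n,C,D,E,G,A], logical=[n,C,D,E,G,A,F]
After op 6 (replace(0, 'o')): offset=1, physical=[F,o,C,D,E,G,A], logical=[o,C,D,E,G,A,F]
After op 7 (rotate(-2)): offset=6, physical=[F,o,C,D,E,G,A], logical=[A,F,o,C,D,E,G]
After op 8 (rotate(-1)): offset=5, physical=[F,o,C,D,E,G,A], logical=[G,A,F,o,C,D,E]

Answer: 5 G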